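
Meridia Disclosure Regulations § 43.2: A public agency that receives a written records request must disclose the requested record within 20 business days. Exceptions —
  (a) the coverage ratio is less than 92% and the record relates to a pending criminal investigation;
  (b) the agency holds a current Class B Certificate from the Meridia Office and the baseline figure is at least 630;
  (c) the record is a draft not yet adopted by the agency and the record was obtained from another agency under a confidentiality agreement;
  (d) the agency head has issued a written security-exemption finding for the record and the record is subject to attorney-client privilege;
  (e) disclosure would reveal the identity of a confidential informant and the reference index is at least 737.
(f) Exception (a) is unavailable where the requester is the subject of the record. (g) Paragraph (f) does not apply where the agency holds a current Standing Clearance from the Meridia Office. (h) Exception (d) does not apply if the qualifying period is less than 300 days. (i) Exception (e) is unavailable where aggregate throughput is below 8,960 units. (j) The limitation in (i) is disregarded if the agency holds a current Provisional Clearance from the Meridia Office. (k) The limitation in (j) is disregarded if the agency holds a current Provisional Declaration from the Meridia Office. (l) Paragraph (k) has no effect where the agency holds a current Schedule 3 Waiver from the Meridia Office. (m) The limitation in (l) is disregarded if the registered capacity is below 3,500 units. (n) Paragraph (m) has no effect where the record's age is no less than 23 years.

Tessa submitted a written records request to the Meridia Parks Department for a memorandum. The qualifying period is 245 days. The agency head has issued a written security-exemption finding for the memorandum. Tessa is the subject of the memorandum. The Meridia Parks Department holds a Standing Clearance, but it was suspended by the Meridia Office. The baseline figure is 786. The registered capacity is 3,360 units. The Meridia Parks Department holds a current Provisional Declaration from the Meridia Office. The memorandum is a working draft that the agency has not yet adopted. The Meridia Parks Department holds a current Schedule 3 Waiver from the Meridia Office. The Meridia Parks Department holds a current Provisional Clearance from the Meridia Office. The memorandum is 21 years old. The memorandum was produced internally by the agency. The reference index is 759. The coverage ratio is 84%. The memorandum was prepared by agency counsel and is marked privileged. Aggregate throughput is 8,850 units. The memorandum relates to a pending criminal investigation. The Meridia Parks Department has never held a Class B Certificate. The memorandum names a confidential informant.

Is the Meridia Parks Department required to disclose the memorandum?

Exception (a)'s conditions are all satisfied: the coverage ratio is 84%, less than the 92% limit; the memorandum relates to a pending investigation. However, paragraphs (f)–(g) must be considered: (f) is engaged — Tessa is the subject of the memorandum. (g) does not operate here (the Standing Clearance is not current), so (f) stands. So (a) is unavailable.
Exception (b) requires that the agency holds a current Class B Certificate from the Meridia Office; but there is no Class B Certificate in force, so (b) is unavailable.
Exception (c) requires that the record was obtained from another agency under a confidentiality agreement; but the memorandum was produced internally, so (c) is unavailable.
Exception (d): a written security-exemption finding has been issued; the memorandum is privileged — every condition holds. But: (h) operates against (d): the qualifying period is 245 days, less than the 300 days limit. Exception (d) does not apply.
Exception (e): the memorandum names a confidential informant; the reference index is 759, meeting the 737 threshold — every condition holds. However, paragraphs (i)–(n) must be considered: (i) operates against (e): aggregate throughput is 8,850 units, below the 8,960 units limit. (j) operates (a current Provisional Clearance is held), but is itself disapplied by (k): (k) operates against (j): a current Provisional Declaration is held. (l) would limit (k) — a current Schedule 3 Waiver is held — but (m) sets (l) aside: (m) applies — the registered capacity is 3,360 units, below the 3,500 units limit. (n), which would lift (m), is not triggered — the record's age is 21 years, short of 23 years. So (e) is unavailable.
No exception is made out. the Meridia Parks Department falls within the general rule.

Yes — the Meridia Parks Department must disclose the memorandum.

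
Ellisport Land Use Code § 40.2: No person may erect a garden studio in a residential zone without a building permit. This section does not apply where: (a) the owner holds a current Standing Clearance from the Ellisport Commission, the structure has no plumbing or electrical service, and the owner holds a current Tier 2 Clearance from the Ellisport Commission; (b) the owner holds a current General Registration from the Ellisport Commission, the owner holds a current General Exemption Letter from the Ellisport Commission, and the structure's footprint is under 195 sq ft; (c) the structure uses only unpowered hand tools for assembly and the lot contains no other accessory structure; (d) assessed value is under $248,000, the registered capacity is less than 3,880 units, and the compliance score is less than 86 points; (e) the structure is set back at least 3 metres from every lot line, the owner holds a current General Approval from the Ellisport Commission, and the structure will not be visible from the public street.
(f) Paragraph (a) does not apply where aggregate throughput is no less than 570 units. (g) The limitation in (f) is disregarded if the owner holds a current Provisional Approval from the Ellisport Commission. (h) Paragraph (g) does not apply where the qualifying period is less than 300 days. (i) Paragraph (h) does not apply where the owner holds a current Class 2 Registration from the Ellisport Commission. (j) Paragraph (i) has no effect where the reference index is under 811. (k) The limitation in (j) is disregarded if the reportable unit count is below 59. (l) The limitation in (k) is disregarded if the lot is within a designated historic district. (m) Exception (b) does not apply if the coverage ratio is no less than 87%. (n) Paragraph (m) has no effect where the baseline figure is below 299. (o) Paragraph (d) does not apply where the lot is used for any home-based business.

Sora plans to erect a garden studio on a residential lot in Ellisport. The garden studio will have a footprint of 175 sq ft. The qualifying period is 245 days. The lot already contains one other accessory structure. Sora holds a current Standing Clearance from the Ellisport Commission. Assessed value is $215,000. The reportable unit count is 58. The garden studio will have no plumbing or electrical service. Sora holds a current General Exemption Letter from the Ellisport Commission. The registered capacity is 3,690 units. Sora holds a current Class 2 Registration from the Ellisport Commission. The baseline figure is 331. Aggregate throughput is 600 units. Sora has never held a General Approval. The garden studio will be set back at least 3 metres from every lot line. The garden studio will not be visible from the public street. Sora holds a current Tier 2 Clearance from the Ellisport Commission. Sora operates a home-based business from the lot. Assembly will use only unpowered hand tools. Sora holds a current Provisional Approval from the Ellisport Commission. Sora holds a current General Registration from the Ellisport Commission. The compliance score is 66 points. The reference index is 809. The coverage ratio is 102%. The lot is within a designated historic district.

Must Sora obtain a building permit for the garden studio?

All of (a)'s requirements are met (a current Standing Clearance is held; there is no plumbing or electrical service; a current Tier 2 Clearance is held). However, paragraphs (f)–(l) must be considered: (f) operates against (a): aggregate throughput is 600 units, meeting the 570 units threshold. (g) would limit (f) — a current Provisional Approval is held — but (h) sets (g) aside: (h) operates against (g): the qualifying period is 245 days, less than the 300 days limit. (i) operates (a current Class 2 Registration is held), but is displaced by (j): (j) operates against (i): the reference index is 809, under the 811 limit. (k) applies (the reportable unit count is 58, below the 59 limit), but is displaced by (l): (l) is engaged — the lot is in a historic district. Exception (a) does not apply.
Exception (b): a current General Registration is held; a current General Exemption Letter is held; the structure's footprint is 175 sq ft, under the 195 sq ft limit — every condition holds. However, paragraphs (m)–(n) must be considered: (m) operates — the coverage ratio is 102%, meeting the 87% threshold. (n) does not operate here (the baseline figure is 331, not below 299), so (m) stands. (b) is therefore removed.
Exception (c) does not apply: the lot already has another accessory structure.
All of (d)'s requirements are met (assessed value is $215,000, under the $248,000 limit; the registered capacity is 3,690 units, less than the 3,880 units limit; the compliance score is 66 points, less than the 86 points limit). However, paragraph (o) must be considered: (o) applies — a home-based business operates on the lot. (d) is therefore removed.
Exception (e) requires that the owner holds a current General Approval from the Ellisport Commission; but the General Approval is not current, so (e) is unavailable.
Every exception is unavailable, so the rule governs.

Yes — Sora must obtain a building permit.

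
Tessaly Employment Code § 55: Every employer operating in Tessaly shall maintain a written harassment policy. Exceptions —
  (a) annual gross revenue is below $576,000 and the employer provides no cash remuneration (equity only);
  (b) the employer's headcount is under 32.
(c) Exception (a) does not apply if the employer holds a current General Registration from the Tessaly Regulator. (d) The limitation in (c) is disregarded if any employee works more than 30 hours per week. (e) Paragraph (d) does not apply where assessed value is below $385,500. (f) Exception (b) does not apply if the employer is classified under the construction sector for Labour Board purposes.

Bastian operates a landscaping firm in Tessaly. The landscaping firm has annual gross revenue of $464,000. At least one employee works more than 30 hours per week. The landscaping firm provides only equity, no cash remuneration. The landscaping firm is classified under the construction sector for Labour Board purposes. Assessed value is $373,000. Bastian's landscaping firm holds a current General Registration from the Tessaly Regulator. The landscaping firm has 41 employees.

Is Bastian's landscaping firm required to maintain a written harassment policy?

Yes — Bastian's landscaping firm must maintain a written harassment policy.

Exception (a): annual gross revenue is $464,000, below the $576,000 limit; remuneration is equity-only — every condition holds. However, paragraphs (c)–(e) must be considered: (c) operates against (a): a current General Registration is held. (d) is triggered (at least one employee exceeds 30 hours/week), but is set aside by (e): (e) operates against (d): assessed value is $373,000, below the $385,500 limit. Exception (a) does not apply.
Exception (b) does not apply: the employer's headcount is 41, not under 32.
No exception displaces § 55.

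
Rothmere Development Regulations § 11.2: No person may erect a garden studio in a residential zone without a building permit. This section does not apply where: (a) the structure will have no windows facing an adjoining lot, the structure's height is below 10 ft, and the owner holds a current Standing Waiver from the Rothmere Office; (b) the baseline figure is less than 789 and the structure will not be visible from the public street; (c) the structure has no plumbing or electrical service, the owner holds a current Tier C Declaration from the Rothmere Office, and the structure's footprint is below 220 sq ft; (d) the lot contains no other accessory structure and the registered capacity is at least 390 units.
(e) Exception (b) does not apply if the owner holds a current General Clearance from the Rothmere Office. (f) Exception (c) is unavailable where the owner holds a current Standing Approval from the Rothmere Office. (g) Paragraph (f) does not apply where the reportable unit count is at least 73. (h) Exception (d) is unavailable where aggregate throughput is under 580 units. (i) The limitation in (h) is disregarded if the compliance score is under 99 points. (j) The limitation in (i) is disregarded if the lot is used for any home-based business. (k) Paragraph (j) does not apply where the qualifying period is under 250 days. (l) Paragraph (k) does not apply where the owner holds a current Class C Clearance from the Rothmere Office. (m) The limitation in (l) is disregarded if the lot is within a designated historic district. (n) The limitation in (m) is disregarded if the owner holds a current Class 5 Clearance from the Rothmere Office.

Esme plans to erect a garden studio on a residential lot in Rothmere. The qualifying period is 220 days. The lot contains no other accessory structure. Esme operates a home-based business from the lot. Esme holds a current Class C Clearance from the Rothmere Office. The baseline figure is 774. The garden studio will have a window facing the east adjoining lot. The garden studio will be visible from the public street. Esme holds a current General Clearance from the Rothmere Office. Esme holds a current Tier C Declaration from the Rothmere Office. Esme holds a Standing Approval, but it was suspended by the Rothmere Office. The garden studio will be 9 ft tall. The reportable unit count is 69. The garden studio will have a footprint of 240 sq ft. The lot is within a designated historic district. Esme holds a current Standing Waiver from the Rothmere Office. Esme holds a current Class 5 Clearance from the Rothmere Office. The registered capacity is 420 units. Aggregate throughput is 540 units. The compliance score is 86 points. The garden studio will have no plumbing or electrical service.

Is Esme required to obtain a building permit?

Yes — Esme must obtain a building permit.

Exception (a) does not apply: a window faces an adjoining lot.
Exception (b) does not apply: the structure will be visible from the street.
Exception (c) fails — the structure's footprint is 240 sq ft, not below 220 sq ft.
Exception (d) is satisfied on its face — the lot has no other accessory structure; the registered capacity is 420 units, meeting the 390 units threshold. But: (h) operates — aggregate throughput is 540 units, under the 580 units limit. (i) is triggered (the compliance score is 86 points, under the 99 points limit), but is set aside by (j): (j) operates against (i): a home-based business operates on the lot. (k) would limit (j) — the qualifying period is 220 days, under the 250 days limit — but (l) sets (k) aside: (l) operates against (k): a current Class C Clearance is held. (m) would limit (l) — the lot is in a historic district — but (n) sets (m) aside: (n) operates against (m): a current Class 5 Clearance is held. (d) is therefore removed.
Every exception is unavailable, so the rule governs.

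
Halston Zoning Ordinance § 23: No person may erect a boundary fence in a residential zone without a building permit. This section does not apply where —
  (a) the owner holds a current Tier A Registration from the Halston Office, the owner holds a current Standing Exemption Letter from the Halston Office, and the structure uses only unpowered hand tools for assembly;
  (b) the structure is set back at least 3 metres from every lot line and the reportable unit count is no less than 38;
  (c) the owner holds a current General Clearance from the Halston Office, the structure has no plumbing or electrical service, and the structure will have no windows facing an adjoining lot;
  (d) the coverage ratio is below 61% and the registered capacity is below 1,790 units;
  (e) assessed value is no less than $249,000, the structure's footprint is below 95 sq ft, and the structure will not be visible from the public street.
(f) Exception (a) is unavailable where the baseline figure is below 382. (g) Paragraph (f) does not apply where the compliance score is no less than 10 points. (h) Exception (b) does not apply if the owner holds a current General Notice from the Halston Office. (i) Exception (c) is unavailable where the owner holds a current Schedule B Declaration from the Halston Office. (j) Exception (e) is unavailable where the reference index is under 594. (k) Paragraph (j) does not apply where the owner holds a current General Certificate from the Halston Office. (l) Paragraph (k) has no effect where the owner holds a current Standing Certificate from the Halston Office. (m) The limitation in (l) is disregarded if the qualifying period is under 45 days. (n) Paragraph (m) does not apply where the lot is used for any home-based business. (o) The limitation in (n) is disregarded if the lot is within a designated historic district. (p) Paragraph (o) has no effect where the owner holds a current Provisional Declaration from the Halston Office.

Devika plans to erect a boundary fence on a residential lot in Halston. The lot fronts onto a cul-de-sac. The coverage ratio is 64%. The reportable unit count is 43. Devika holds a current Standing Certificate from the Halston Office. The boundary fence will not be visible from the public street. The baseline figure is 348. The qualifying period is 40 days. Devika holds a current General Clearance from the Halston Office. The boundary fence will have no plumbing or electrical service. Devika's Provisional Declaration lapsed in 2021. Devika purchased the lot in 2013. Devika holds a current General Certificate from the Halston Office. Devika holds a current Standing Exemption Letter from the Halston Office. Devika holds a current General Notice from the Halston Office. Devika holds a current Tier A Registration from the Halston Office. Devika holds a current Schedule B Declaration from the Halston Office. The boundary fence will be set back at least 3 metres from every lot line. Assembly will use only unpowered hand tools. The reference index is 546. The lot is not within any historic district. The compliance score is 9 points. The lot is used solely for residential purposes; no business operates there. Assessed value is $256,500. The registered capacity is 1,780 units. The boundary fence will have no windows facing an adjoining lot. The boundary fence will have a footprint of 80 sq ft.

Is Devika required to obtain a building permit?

Exception (a) is satisfied on its face — a current Tier A Registration is held; a current Standing Exemption Letter is held; assembly uses only hand tools. But applying paragraphs (f)–(g): (f) operates against (a): the baseline figure is 348, below the 382 limit. (g), which would lift (f), is not triggered — the compliance score is 9 points, short of 10 points. Exception (a) does not apply.
Exception (b)'s conditions are all satisfied: the setback is at least 3 m on every side; the reportable unit count is 43, meeting the 38 threshold. Turning to paragraph (h): (h) is triggered — a current General Notice is held. So (b) is unavailable.
Exception (c)'s conditions are all satisfied: a current General Clearance is held; there is no plumbing or electrical service; no windows face an adjoining lot. But applying paragraph (i): (i) operates against (c): a current Schedule B Declaration is held. Exception (c) does not apply.
Exception (d) requires that the coverage ratio is below 61%; but the coverage ratio is 64%, not below 61%, so (d) is unavailable.
All of (e)'s requirements are met (assessed value is $256,500, meeting the $249,000 threshold; the structure's footprint is 80 sq ft, below the 95 sq ft limit; the structure will not be visible from the street). Under paragraphs (j)–(p): (j) is triggered (the reference index is 546, under the 594 limit), but is displaced by (k): (k) is engaged — a current General Certificate is held. (l) would limit (k) — a current Standing Certificate is held — but (m) sets (l) aside: (m) applies — the qualifying period is 40 days, under the 45 days limit. (n), which would lift (m), is not engaged — the lot is solely residential. Exception (e) stands.

No — exception (e) applies; Devika does not need a building permit.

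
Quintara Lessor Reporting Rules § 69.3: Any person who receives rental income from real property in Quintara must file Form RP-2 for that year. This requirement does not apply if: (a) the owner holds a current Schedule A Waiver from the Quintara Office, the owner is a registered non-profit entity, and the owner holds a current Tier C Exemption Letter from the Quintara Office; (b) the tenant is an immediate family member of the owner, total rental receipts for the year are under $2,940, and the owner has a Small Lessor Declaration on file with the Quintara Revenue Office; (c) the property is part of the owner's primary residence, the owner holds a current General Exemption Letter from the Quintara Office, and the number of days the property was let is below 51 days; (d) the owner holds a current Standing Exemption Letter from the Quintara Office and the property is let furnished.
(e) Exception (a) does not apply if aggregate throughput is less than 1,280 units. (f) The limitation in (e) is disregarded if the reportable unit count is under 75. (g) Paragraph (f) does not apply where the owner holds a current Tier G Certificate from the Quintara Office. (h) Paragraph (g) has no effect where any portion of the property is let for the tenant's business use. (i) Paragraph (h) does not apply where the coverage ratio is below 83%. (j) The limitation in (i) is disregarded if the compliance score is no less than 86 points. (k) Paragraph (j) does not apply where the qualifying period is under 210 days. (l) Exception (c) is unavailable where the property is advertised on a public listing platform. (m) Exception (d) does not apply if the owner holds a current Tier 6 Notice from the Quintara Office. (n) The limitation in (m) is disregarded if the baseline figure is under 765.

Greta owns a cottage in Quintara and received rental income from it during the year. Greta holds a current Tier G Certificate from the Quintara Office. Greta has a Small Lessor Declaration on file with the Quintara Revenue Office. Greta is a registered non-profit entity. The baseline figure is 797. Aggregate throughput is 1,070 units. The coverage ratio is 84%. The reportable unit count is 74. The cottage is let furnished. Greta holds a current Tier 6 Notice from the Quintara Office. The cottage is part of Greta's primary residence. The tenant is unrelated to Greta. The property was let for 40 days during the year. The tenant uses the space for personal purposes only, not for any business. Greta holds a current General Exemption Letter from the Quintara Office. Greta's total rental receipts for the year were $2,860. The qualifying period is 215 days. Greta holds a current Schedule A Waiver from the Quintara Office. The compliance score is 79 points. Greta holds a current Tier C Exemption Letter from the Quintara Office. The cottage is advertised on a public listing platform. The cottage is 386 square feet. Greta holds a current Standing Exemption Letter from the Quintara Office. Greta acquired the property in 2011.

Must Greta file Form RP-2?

Exception (a) is satisfied on its face — a current Schedule A Waiver is held; Greta is a registered non-profit; a current Tier C Exemption Letter is held. But applying paragraphs (e)–(k): (e) operates against (a): aggregate throughput is 1,070 units, less than the 1,280 units limit. (f) is engaged (the reportable unit count is 74, under the 75 limit), but is set aside by (g): (g) operates against (f): a current Tier G Certificate is held. (h) is not triggered (the space is used for personal purposes only), so (g) stands. (a) is therefore removed.
Exception (b) does not apply: the tenant is unrelated to the owner.
All of (c)'s requirements are met (the cottage is part of the primary residence; a current General Exemption Letter is held; the number of days the property was let is 40 days, below the 51 days limit). But applying paragraph (l): (l) operates — the property is publicly advertised. Exception (c) does not apply.
Exception (d): a current Standing Exemption Letter is held; the property is let furnished — every condition holds. But applying paragraphs (m)–(n): (m) is triggered — a current Tier 6 Notice is held. (n), which would lift (m), is inapplicable — the baseline figure is 797, not under 765. So (d) is unavailable.
Every exception is unavailable, so the rule governs.

Yes — Greta must file Form RP-2.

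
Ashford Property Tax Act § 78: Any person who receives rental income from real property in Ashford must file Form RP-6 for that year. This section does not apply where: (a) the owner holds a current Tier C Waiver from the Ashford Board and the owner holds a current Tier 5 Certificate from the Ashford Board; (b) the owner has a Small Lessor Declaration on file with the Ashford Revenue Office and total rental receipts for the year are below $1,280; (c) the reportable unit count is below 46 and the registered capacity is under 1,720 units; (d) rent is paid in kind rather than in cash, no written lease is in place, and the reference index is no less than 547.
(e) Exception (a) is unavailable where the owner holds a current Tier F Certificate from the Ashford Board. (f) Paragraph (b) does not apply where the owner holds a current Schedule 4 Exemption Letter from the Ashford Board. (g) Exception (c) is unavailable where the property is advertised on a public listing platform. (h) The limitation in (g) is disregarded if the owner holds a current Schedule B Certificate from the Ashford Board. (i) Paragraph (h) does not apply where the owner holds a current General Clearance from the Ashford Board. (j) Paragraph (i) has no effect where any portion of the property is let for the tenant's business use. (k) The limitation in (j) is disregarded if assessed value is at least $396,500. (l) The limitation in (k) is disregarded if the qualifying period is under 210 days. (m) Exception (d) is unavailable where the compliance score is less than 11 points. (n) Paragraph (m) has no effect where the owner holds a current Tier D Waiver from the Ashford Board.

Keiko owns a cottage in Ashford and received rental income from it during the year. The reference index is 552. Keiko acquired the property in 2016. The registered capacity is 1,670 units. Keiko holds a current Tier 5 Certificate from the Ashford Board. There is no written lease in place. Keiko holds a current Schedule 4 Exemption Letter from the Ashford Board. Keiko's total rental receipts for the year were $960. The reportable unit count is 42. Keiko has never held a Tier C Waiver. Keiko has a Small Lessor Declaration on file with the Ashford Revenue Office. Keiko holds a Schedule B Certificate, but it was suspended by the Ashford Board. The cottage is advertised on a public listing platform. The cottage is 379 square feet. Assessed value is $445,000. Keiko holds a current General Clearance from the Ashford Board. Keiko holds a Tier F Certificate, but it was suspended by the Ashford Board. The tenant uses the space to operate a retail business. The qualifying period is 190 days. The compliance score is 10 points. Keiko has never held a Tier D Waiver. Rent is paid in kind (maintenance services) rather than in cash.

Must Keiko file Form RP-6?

Yes — Keiko must file Form RP-6.

Exception (a) fails — no current Tier C Waiver is held.
All of (b)'s requirements are met (a Small Lessor Declaration is on file; total rental receipts for the year are $960, below the $1,280 limit). But: (f) applies — a current Schedule 4 Exemption Letter is held. So (b) is unavailable.
All of (c)'s requirements are met (the reportable unit count is 42, below the 46 limit; the registered capacity is 1,670 units, under the 1,720 units limit). But applying paragraphs (g)–(l): (g) operates against (c): the property is publicly advertised. (h), which would lift (g), is inapplicable — the Schedule B Certificate is not current. So (c) is unavailable.
Exception (d)'s conditions are all satisfied: rent is paid in kind; there is no written lease; the reference index is 552, meeting the 547 threshold. But applying paragraphs (m)–(n): (m) operates against (d): the compliance score is 10 points, less than the 11 points limit. (n), which would lift (m), is not engaged — the Tier D Waiver is not current. Exception (d) does not apply.
No exception displaces § 78.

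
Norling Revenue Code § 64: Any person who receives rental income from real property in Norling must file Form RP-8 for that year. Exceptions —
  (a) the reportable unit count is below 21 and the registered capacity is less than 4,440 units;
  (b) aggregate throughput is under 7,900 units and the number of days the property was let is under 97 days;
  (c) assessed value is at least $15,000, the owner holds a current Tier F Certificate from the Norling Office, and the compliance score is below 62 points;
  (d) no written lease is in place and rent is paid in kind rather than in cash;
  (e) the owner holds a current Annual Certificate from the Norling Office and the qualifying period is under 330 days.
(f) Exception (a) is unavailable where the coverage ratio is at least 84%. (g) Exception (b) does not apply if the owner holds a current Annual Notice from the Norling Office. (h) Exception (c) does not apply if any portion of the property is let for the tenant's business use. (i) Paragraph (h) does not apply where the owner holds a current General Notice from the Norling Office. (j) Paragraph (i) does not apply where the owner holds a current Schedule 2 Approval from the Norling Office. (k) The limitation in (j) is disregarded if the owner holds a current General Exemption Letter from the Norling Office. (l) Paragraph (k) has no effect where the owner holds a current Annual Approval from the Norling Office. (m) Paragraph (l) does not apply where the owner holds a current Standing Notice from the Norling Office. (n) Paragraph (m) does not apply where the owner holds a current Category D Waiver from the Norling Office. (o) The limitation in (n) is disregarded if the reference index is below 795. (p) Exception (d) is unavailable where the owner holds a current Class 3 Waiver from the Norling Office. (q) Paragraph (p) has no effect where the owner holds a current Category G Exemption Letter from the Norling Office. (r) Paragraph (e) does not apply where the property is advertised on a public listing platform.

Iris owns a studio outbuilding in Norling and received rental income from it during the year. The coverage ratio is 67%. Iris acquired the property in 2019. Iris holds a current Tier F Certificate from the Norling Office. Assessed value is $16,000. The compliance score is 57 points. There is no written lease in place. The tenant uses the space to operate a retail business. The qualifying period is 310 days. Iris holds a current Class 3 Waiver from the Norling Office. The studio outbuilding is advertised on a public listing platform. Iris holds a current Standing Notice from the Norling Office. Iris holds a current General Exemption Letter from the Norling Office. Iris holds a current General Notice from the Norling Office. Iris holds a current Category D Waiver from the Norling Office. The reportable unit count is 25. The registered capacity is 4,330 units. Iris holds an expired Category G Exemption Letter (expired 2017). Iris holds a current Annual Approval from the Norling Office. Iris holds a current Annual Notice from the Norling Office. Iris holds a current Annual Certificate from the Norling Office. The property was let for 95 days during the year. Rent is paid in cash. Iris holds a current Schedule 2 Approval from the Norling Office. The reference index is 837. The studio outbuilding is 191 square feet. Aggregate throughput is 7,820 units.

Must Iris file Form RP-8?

Exception (a) does not apply: the reportable unit count is 25, not below 21.
Exception (b) is satisfied on its face — aggregate throughput is 7,820 units, under the 7,900 units limit; the number of days the property was let is 95 days, under the 97 days limit. Turning to paragraph (g): (g) applies — a current Annual Notice is held. So (b) is unavailable.
Exception (c)'s conditions are all satisfied: assessed value is $16,000, meeting the $15,000 threshold; a current Tier F Certificate is held; the compliance score is 57 points, below the 62 points limit. But applying paragraphs (h)–(o): (h) is triggered — the space is let for business use. (i) would limit (h) — a current General Notice is held — but (j) sets (i) aside: (j) operates — a current Schedule 2 Approval is held. (k) would limit (j) — a current General Exemption Letter is held — but (l) sets (k) aside: (l) operates against (k): a current Annual Approval is held. (m) would limit (l) — a current Standing Notice is held — but (n) sets (m) aside: (n) is engaged — a current Category D Waiver is held. (o), which would lift (n), is not engaged — the reference index is 837, not below 795. Exception (c) does not apply.
Exception (d) fails — rent is paid in cash.
Exception (e): a current Annual Certificate is held; the qualifying period is 310 days, under the 330 days limit — every condition holds. However, paragraph (r) must be considered: (r) operates against (e): the property is publicly advertised. (e) is therefore removed.
Every exception is unavailable, so the rule governs.

Yes — Iris must file Form RP-8.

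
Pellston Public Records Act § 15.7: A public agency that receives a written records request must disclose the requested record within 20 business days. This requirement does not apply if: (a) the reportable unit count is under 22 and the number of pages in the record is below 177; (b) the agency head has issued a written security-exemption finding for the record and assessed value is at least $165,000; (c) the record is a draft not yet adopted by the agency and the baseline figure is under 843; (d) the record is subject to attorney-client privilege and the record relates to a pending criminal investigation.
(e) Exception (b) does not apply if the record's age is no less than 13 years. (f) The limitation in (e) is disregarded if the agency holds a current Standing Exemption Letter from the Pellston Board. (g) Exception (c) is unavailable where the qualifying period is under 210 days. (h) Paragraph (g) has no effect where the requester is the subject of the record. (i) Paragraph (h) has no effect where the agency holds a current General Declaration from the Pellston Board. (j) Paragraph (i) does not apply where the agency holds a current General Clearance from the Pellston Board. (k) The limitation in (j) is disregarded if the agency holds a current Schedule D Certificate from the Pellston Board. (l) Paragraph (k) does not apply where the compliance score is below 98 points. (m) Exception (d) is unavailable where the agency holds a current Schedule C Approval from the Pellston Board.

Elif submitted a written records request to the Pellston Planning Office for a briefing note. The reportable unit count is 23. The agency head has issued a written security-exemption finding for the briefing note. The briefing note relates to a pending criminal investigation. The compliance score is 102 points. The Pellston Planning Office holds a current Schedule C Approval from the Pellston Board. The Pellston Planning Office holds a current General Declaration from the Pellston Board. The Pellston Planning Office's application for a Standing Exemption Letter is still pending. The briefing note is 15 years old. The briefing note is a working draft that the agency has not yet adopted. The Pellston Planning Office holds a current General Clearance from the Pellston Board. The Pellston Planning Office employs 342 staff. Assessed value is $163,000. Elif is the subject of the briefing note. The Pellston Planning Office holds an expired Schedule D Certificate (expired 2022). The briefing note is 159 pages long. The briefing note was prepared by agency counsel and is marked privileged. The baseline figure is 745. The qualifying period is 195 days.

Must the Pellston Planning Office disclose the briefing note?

Exception (a) requires that the reportable unit count is under 22; but the reportable unit count is 23, not under 22, so (a) is unavailable.
Exception (b) requires that assessed value is at least $165,000; but assessed value is $163,000, short of $165,000, so (b) is unavailable.
All of (c)'s requirements are met (the briefing note is an unadopted draft; the baseline figure is 745, under the 843 limit). Under paragraphs (g)–(l): (g) operates (the qualifying period is 195 days, under the 210 days limit), but is displaced by (h): (h) operates against (g): Elif is the subject of the briefing note. (i) would limit (h) — a current General Declaration is held — but (j) sets (i) aside: (j) operates against (i): a current General Clearance is held. (k) is not engaged (the Schedule D Certificate is not current), so (j) stands. So (c) applies.
Exception (d): the briefing note is privileged; the briefing note relates to a pending investigation — every condition holds. But: (m) operates against (d): a current Schedule C Approval is held. (d) is therefore removed.

No — exception (c) applies; the Pellston Planning Office is not required to disclose the briefing note.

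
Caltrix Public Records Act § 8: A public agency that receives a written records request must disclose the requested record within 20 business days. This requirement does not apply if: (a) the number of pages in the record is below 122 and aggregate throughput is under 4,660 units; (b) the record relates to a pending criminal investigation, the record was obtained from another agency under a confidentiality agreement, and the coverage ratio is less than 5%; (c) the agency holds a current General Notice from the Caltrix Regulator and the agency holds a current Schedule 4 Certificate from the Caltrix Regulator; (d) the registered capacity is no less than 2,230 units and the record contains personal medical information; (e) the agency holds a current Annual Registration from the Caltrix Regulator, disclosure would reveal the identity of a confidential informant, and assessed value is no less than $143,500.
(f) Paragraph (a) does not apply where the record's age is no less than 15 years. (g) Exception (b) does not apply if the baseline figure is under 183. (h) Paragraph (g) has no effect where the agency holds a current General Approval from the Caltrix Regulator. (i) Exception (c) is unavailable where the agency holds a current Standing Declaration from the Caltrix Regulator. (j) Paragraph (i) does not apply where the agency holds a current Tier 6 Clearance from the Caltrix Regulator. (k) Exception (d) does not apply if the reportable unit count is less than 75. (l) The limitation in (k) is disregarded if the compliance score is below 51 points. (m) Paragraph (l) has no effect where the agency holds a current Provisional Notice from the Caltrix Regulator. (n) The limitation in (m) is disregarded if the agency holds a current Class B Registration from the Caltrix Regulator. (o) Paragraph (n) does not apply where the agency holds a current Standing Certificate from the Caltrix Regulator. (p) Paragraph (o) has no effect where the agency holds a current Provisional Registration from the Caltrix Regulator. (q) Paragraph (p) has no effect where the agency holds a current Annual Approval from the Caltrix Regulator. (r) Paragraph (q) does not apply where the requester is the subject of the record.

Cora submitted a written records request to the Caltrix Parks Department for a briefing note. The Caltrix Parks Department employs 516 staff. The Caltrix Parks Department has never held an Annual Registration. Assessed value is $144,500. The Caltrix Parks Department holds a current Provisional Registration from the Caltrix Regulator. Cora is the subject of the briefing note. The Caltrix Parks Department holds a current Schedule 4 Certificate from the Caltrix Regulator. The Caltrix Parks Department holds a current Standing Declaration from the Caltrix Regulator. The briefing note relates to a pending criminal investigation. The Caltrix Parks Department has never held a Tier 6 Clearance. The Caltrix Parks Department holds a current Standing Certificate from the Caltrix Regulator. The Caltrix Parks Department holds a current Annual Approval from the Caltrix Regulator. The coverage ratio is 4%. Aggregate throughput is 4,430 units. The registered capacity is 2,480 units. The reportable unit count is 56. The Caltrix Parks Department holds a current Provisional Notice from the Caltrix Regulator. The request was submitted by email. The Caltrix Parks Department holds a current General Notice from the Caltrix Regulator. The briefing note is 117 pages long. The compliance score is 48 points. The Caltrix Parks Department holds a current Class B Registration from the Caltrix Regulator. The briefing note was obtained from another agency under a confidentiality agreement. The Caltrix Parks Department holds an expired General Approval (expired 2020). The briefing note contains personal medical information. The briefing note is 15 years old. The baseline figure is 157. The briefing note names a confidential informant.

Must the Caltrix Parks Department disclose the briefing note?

Exception (a)'s conditions are all satisfied: the number of pages in the record is 117, below the 122 limit; aggregate throughput is 4,430 units, under the 4,660 units limit. Turning to paragraph (f): (f) is triggered — the record's age is 15 years, meeting the 15 years threshold. (a) is therefore removed.
Exception (b)'s conditions are all satisfied: the briefing note relates to a pending investigation; the briefing note was obtained under a confidentiality agreement; the coverage ratio is 4%, less than the 5% limit. But applying paragraphs (g)–(h): (g) operates against (b): the baseline figure is 157, under the 183 limit. (h), which would lift (g), is not triggered — no current General Approval is held. Exception (b) does not apply.
Exception (c)'s conditions are all satisfied: a current General Notice is held; a current Schedule 4 Certificate is held. But: (i) operates against (c): a current Standing Declaration is held. (j) does not operate here (there is no Tier 6 Clearance in force), so (i) stands. So (c) is unavailable.
All of (d)'s requirements are met (the registered capacity is 2,480 units, meeting the 2,230 units threshold; the briefing note contains personal medical information). Under paragraphs (k)–(r): (k) applies (the reportable unit count is 56, less than the 75 limit), but is displaced by (l): (l) operates against (k): the compliance score is 48 points, below the 51 points limit. (m) is triggered (a current Provisional Notice is held), but is displaced by (n): (n) operates against (m): a current Class B Registration is held. (o) is triggered (a current Standing Certificate is held), but is displaced by (p): (p) operates against (o): a current Provisional Registration is held. (q) applies (a current Annual Approval is held), but yields to (r): (r) applies — Cora is the subject of the briefing note. (d) remains available.
Exception (e) fails — there is no Annual Registration in force.

No — exception (d) applies; the Caltrix Parks Department is not required to disclose the briefing note.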